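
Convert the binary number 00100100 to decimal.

Sum of powers of 2 for each 1-bit:
2^2 + 2^5
= 4 + 32
= 36



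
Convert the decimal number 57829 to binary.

Using repeated division by 2:
57829 ÷ 2 = 28914 remainder 1
28914 ÷ 2 = 14457 remainder 0
14457 ÷ 2 = 7228 remainder 1
7228 ÷ 2 = 3614 remainder 0
3614 ÷ 2 = 1807 remainder 0
1807 ÷ 2 = 903 remainder 1
903 ÷ 2 = 451 remainder 1
451 ÷ 2 = 225 remainder 1
225 ÷ 2 = 112 remainder 1
112 ÷ 2 = 56 remainder 0
56 ÷ 2 = 28 remainder 0
28 ÷ 2 = 14 remainder 0
14 ÷ 2 = 7 remainder 0
7 ÷ 2 = 3 remainder 1
3 ÷ 2 = 1 remainder 1
1 ÷ 2 = 0 remainder 1
Reading remainders bottom to top: 1110000111100101



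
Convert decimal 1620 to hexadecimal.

Using repeated division by 16 (digits 10–15 are A–F):
1620 ÷ 16 = 101 remainder 4
101 ÷ 16 = 6 remainder 5
6 ÷ 16 = 0 remainder 6
Reading remainders bottom to top: 654



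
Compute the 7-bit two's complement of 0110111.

Original: 0110111
Step 1 - Invert all bits: 1001000
Step 2 - Add 1: 1001001
Verification: 0110111 + 1001001 = 10000000; discarding the end carry (carry out of the top bit) leaves the 7-bit value 0000000, as required for x + (-x)



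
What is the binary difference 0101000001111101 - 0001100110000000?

Method 1 - Direct subtraction (column by column from the right: bit − bit − borrow-in; if negative, add 2 and borrow 1 from the next column):
borrow: 0111111100000000
        0101000001111101
-       0001100110000000
------------------------
        0011011011111101

Method 2 - Add two's complement:
Two's complement of 0001100110000000: invert → 1110011001111111, add 1 → 1110011010000000
  0101000001111101
+ 1110011010000000
------------------
 10011011011111101  (end carry out of the top bit = 1)
Discarding the end carry: 0011011011111101
Decimal check:
  0101000001111101 = 16384 + 4096 + 64 + 32 + 16 + 8 + 4 + 1 = 20605
  0001100110000000 = 4096 + 2048 + 256 + 128 = 6528
  20605 - 6528 = 14077, and 0011011011111101 = 8192 + 4096 + 1024 + 512 + 128 + 64 + 32 + 16 + 8 + 4 + 1 = 14077 ✓



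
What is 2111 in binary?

Using repeated division by 2:
2111 ÷ 2 = 1055 remainder 1
1055 ÷ 2 = 527 remainder 1
527 ÷ 2 = 263 remainder 1
263 ÷ 2 = 131 remainder 1
131 ÷ 2 = 65 remainder 1
65 ÷ 2 = 32 remainder 1
32 ÷ 2 = 16 remainder 0
16 ÷ 2 = 8 remainder 0
8 ÷ 2 = 4 remainder 0
4 ÷ 2 = 2 remainder 0
2 ÷ 2 = 1 remainder 0
1 ÷ 2 = 0 remainder 1
Reading remainders bottom to top: 100000111111



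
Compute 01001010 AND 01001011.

AND: 1 only when both bits are 1
  01001010
& 01001011
----------
  01001010
Decimal: 74 & 75 = 74



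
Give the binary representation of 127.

Using repeated division by 2:
127 ÷ 2 = 63 remainder 1
63 ÷ 2 = 31 remainder 1
31 ÷ 2 = 15 remainder 1
15 ÷ 2 = 7 remainder 1
7 ÷ 2 = 3 remainder 1
3 ÷ 2 = 1 remainder 1
1 ÷ 2 = 0 remainder 1
Reading remainders bottom to top: 1111111



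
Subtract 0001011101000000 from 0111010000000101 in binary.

Method 1 - Direct subtraction (column by column from the right: bit − bit − borrow-in; if negative, add 2 and borrow 1 from the next column):
borrow: 0011111110000000
        0111010000000101
-       0001011101000000
------------------------
        0101110011000101

Method 2 - Add two's complement:
Two's complement of 0001011101000000: invert → 1110100010111111, add 1 → 1110100011000000
  0111010000000101
+ 1110100011000000
------------------
 10101110011000101  (end carry out of the top bit = 1)
Discarding the end carry: 0101110011000101
Decimal check:
  0111010000000101 = 16384 + 8192 + 4096 + 1024 + 4 + 1 = 29701
  0001011101000000 = 4096 + 1024 + 512 + 256 + 64 = 5952
  29701 - 5952 = 23749, and 0101110011000101 = 16384 + 4096 + 2048 + 1024 + 128 + 64 + 4 + 1 = 23749 ✓



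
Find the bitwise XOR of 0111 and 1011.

XOR: 1 when bits differ
  0111
^ 1011
------
  1100
Decimal: 7 ^ 11 = 12



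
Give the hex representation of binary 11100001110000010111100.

Group into 4-bit nibbles from right:
  0111 = 7
  0000 = 0
  1110 = E
  0000 = 0
  1011 = B
  1100 = C
Result: 70E0BC



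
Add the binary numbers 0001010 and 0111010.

Add column by column from the right: bit + bit + carry-in; write the sum mod 2, carry 1 when the sum is 2 or 3.
carry:  1110100
        0001010
+       0111010
---------------
       01000100
(the carry out of the leftmost column, 0, becomes the leading bit)
Decimal check:
  0001010 = 8 + 2 = 10
  0111010 = 32 + 16 + 8 + 2 = 58
  10 + 58 = 68, and 01000100 = 64 + 4 = 68 ✓



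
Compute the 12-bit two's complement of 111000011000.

Original (sign bit 1, negative): 111000011000
Step 1 - Invert all bits: 000111100111
Step 2 - Add 1: 000111101000
Verification: 111000011000 + 000111101000 = 1000000000000; discarding the end carry (carry out of the top bit) leaves the 12-bit value 000000000000, as required for x + (-x)



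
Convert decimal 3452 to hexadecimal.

Using repeated division by 16 (digits 10–15 are A–F):
3452 ÷ 16 = 215 remainder 12 (C)
215 ÷ 16 = 13 remainder 7
13 ÷ 16 = 0 remainder 13 (D)
Reading remainders bottom to top: D7C



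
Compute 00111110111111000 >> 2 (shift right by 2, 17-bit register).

Original: 00111110111111000 (decimal 32248)
Shift right by 2 positions
Drop the 2 low bits; fill with zeros on the left
Result: 00001111101111110 (decimal 8062)
Equivalent: 32248 >> 2 = 32248 ÷ 2^2 = 8062



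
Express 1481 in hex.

Using repeated division by 16 (digits 10–15 are A–F):
1481 ÷ 16 = 92 remainder 9
92 ÷ 16 = 5 remainder 12 (C)
5 ÷ 16 = 0 remainder 5
Reading remainders bottom to top: 5C9



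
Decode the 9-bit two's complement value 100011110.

Binary: 100011110
Sign bit: 1 (negative)
Invert: 011100001
Add 1:  011100010
Magnitude: 011100010 = 128 + 64 + 32 + 2 = 226
Value: -226



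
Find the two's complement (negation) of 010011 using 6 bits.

Original: 010011
Step 1 - Invert all bits: 101100
Step 2 - Add 1: 101101
Verification: 010011 + 101101 = 1000000; discarding the end carry (carry out of the top bit) leaves the 6-bit value 000000, as required for x + (-x)



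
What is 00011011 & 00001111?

AND: 1 only when both bits are 1
  00011011
& 00001111
----------
  00001011
Decimal: 27 & 15 = 11



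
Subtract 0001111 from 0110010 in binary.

Method 1 - Direct subtraction (column by column from the right: bit − bit − borrow-in; if negative, add 2 and borrow 1 from the next column):
borrow: 0011110
        0110010
-       0001111
---------------
        0100011

Method 2 - Add two's complement:
Two's complement of 0001111: invert → 1110000, add 1 → 1110001
  0110010
+ 1110001
---------
 10100011  (end carry out of the top bit = 1)
Discarding the end carry: 0100011
Decimal check:
  0110010 = 32 + 16 + 2 = 50
  0001111 = 8 + 4 + 2 + 1 = 15
  50 - 15 = 35, and 0100011 = 32 + 2 + 1 = 35 ✓



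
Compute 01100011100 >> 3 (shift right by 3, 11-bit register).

Original: 01100011100 (decimal 796)
Shift right by 3 positions
Drop the 3 low bits; fill with zeros on the left
Result: 00001100011 (decimal 99)
Equivalent: 796 >> 3 = 796 ÷ 2^3 = 99



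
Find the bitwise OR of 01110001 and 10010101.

OR: 1 when either bit is 1
  01110001
| 10010101
----------
  11110101
Decimal: 113 | 149 = 245



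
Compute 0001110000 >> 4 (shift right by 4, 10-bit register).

Original: 0001110000 (decimal 112)
Shift right by 4 positions
Drop the 4 low bits; fill with zeros on the left
Result: 0000000111 (decimal 7)
Equivalent: 112 >> 4 = 112 ÷ 2^4 = 7



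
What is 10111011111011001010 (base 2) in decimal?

Sum of powers of 2 for each 1-bit:
2^1 + 2^3 + 2^6 + 2^7 + 2^9 + 2^10 + 2^11 + 2^12 + 2^13 + 2^15 + 2^16 + 2^17 + 2^19
= 2 + 8 + 64 + 128 + 512 + 1024 + 2048 + 4096 + 8192 + 32768 + 65536 + 131072 + 524288
= 769738



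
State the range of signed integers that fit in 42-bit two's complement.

For 42-bit two's complement:
Minimum: -2^41 = -2199023255552
Maximum: 2^41 - 1 = 2199023255551



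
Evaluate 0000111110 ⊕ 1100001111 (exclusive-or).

XOR: 1 when bits differ
  0000111110
^ 1100001111
------------
  1100110001
Decimal: 62 ^ 783 = 817



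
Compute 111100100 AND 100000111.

AND: 1 only when both bits are 1
  111100100
& 100000111
-----------
  100000100
Decimal: 484 & 263 = 260



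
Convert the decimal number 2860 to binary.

Using repeated division by 2:
2860 ÷ 2 = 1430 remainder 0
1430 ÷ 2 = 715 remainder 0
715 ÷ 2 = 357 remainder 1
357 ÷ 2 = 178 remainder 1
178 ÷ 2 = 89 remainder 0
89 ÷ 2 = 44 remainder 1
44 ÷ 2 = 22 remainder 0
22 ÷ 2 = 11 remainder 0
11 ÷ 2 = 5 remainder 1
5 ÷ 2 = 2 remainder 1
2 ÷ 2 = 1 remainder 0
1 ÷ 2 = 0 remainder 1
Reading remainders bottom to top: 101100101100



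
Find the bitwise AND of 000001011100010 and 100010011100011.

AND: 1 only when both bits are 1
  000001011100010
& 100010011100011
-----------------
  000000011100010
Decimal: 738 & 17635 = 226



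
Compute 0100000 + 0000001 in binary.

Add column by column from the right: bit + bit + carry-in; write the sum mod 2, carry 1 when the sum is 2 or 3.
carry:  0000000
        0100000
+       0000001
---------------
       00100001
(the carry out of the leftmost column, 0, becomes the leading bit)
Decimal check:
  0100000 = 32
  0000001 = 1
  32 + 1 = 33, and 00100001 = 32 + 1 = 33 ✓



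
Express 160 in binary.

Using repeated division by 2:
160 ÷ 2 = 80 remainder 0
80 ÷ 2 = 40 remainder 0
40 ÷ 2 = 20 remainder 0
20 ÷ 2 = 10 remainder 0
10 ÷ 2 = 5 remainder 0
5 ÷ 2 = 2 remainder 1
2 ÷ 2 = 1 remainder 0
1 ÷ 2 = 0 remainder 1
Reading remainders bottom to top: 10100000



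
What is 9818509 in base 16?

Using repeated division by 16 (digits 10–15 are A–F):
9818509 ÷ 16 = 613656 remainder 13 (D)
613656 ÷ 16 = 38353 remainder 8
38353 ÷ 16 = 2397 remainder 1
2397 ÷ 16 = 149 remainder 13 (D)
149 ÷ 16 = 9 remainder 5
9 ÷ 16 = 0 remainder 9
Reading remainders bottom to top: 95D18D



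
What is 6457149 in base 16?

Using repeated division by 16 (digits 10–15 are A–F):
6457149 ÷ 16 = 403571 remainder 13 (D)
403571 ÷ 16 = 25223 remainder 3
25223 ÷ 16 = 1576 remainder 7
1576 ÷ 16 = 98 remainder 8
98 ÷ 16 = 6 remainder 2
6 ÷ 16 = 0 remainder 6
Reading remainders bottom to top: 62873D



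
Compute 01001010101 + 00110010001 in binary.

Add column by column from the right: bit + bit + carry-in; write the sum mod 2, carry 1 when the sum is 2 or 3.
carry:  00000100010
        01001010101
+       00110010001
-------------------
       001111100110
(the carry out of the leftmost column, 0, becomes the leading bit)
Decimal check:
  01001010101 = 512 + 64 + 16 + 4 + 1 = 597
  00110010001 = 256 + 128 + 16 + 1 = 401
  597 + 401 = 998, and 001111100110 = 512 + 256 + 128 + 64 + 32 + 4 + 2 = 998 ✓



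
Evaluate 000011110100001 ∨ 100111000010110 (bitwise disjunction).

OR: 1 when either bit is 1
  000011110100001
| 100111000010110
-----------------
  100111110110111
Decimal: 1953 | 19990 = 20407



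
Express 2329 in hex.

Using repeated division by 16 (digits 10–15 are A–F):
2329 ÷ 16 = 145 remainder 9
145 ÷ 16 = 9 remainder 1
9 ÷ 16 = 0 remainder 9
Reading remainders bottom to top: 919



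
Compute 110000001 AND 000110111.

AND: 1 only when both bits are 1
  110000001
& 000110111
-----------
  000000001
Decimal: 385 & 55 = 1



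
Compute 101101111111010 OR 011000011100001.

OR: 1 when either bit is 1
  101101111111010
| 011000011100001
-----------------
  111101111111011
Decimal: 23546 | 12513 = 31739



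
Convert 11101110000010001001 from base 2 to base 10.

Sum of powers of 2 for each 1-bit:
2^0 + 2^3 + 2^7 + 2^13 + 2^14 + 2^15 + 2^17 + 2^18 + 2^19
= 1 + 8 + 128 + 8192 + 16384 + 32768 + 131072 + 262144 + 524288
= 974985



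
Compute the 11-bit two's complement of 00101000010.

Original: 00101000010
Step 1 - Invert all bits: 11010111101
Step 2 - Add 1: 11010111110
Verification: 00101000010 + 11010111110 = 100000000000; discarding the end carry (carry out of the top bit) leaves the 11-bit value 00000000000, as required for x + (-x)



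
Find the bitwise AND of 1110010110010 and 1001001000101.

AND: 1 only when both bits are 1
  1110010110010
& 1001001000101
---------------
  1000000000000
Decimal: 7346 & 4677 = 4096



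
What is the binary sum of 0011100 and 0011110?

Add column by column from the right: bit + bit + carry-in; write the sum mod 2, carry 1 when the sum is 2 or 3.
carry:  0111000
        0011100
+       0011110
---------------
       00111010
(the carry out of the leftmost column, 0, becomes the leading bit)
Decimal check:
  0011100 = 16 + 8 + 4 = 28
  0011110 = 16 + 8 + 4 + 2 = 30
  28 + 30 = 58, and 00111010 = 32 + 16 + 8 + 2 = 58 ✓



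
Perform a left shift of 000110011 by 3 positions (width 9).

Original: 000110011 (decimal 51)
Shift left by 3 positions
Append 3 zeros on the right
Result: 110011000 (decimal 408)
Equivalent: 51 << 3 = 51 × 2^3 = 408



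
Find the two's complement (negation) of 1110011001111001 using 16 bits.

Original (sign bit 1, negative): 1110011001111001
Step 1 - Invert all bits: 0001100110000110
Step 2 - Add 1: 0001100110000111
Verification: 1110011001111001 + 0001100110000111 = 10000000000000000; discarding the end carry (carry out of the top bit) leaves the 16-bit value 0000000000000000, as required for x + (-x)



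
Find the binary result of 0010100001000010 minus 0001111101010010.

Method 1 - Direct subtraction (column by column from the right: bit − bit − borrow-in; if negative, add 2 and borrow 1 from the next column):
borrow: 0011111111100000
        0010100001000010
-       0001111101010010
------------------------
        0000100011110000

Method 2 - Add two's complement:
Two's complement of 0001111101010010: invert → 1110000010101101, add 1 → 1110000010101110
  0010100001000010
+ 1110000010101110
------------------
 10000100011110000  (end carry out of the top bit = 1)
Discarding the end carry: 0000100011110000
Decimal check:
  0010100001000010 = 8192 + 2048 + 64 + 2 = 10306
  0001111101010010 = 4096 + 2048 + 1024 + 512 + 256 + 64 + 16 + 2 = 8018
  10306 - 8018 = 2288, and 0000100011110000 = 2048 + 128 + 64 + 32 + 16 = 2288 ✓



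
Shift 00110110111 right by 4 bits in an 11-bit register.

Original: 00110110111 (decimal 439)
Shift right by 4 positions
Drop the 4 low bits; fill with zeros on the left
Result: 00000011011 (decimal 27)
Equivalent: 439 >> 4 = 439 ÷ 2^4 = 27



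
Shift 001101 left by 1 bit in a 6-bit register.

Original: 001101 (decimal 13)
Shift left by 1 position
Append 1 zero on the right
Result: 011010 (decimal 26)
Equivalent: 13 << 1 = 13 × 2^1 = 26



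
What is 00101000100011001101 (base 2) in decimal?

Sum of powers of 2 for each 1-bit:
2^0 + 2^2 + 2^3 + 2^6 + 2^7 + 2^11 + 2^15 + 2^17
= 1 + 4 + 8 + 64 + 128 + 2048 + 32768 + 131072
= 166093



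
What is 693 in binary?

Using repeated division by 2:
693 ÷ 2 = 346 remainder 1
346 ÷ 2 = 173 remainder 0
173 ÷ 2 = 86 remainder 1
86 ÷ 2 = 43 remainder 0
43 ÷ 2 = 21 remainder 1
21 ÷ 2 = 10 remainder 1
10 ÷ 2 = 5 remainder 0
5 ÷ 2 = 2 remainder 1
2 ÷ 2 = 1 remainder 0
1 ÷ 2 = 0 remainder 1
Reading remainders bottom to top: 1010110101



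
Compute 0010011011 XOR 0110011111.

XOR: 1 when bits differ
  0010011011
^ 0110011111
------------
  0100000100
Decimal: 155 ^ 415 = 260



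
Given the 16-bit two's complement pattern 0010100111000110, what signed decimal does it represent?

Binary: 0010100111000110
Sign bit: 0 (non-negative)
Read directly as an unsigned value:
0010100111000110 = 8192 + 2048 + 256 + 128 + 64 + 4 + 2 = 10694
Value: 10694



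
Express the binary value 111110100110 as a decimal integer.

Sum of powers of 2 for each 1-bit:
2^1 + 2^2 + 2^5 + 2^7 + 2^8 + 2^9 + 2^10 + 2^11
= 2 + 4 + 32 + 128 + 256 + 512 + 1024 + 2048
= 4006



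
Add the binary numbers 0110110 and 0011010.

Add column by column from the right: bit + bit + carry-in; write the sum mod 2, carry 1 when the sum is 2 or 3.
carry:  1111100
        0110110
+       0011010
---------------
       01010000
(the carry out of the leftmost column, 0, becomes the leading bit)
Decimal check:
  0110110 = 32 + 16 + 4 + 2 = 54
  0011010 = 16 + 8 + 2 = 26
  54 + 26 = 80, and 01010000 = 64 + 16 = 80 ✓



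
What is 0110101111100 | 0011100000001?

OR: 1 when either bit is 1
  0110101111100
| 0011100000001
---------------
  0111101111101
Decimal: 3452 | 1793 = 3965



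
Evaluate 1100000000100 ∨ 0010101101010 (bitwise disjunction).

OR: 1 when either bit is 1
  1100000000100
| 0010101101010
---------------
  1110101101110
Decimal: 6148 | 1386 = 7534



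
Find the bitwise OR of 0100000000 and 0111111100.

OR: 1 when either bit is 1
  0100000000
| 0111111100
------------
  0111111100
Decimal: 256 | 508 = 508



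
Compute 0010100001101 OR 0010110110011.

OR: 1 when either bit is 1
  0010100001101
| 0010110110011
---------------
  0010110111111
Decimal: 1293 | 1459 = 1471



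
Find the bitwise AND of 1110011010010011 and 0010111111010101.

AND: 1 only when both bits are 1
  1110011010010011
& 0010111111010101
------------------
  0010011010010001
Decimal: 59027 & 12245 = 9873



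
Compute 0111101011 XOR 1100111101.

XOR: 1 when bits differ
  0111101011
^ 1100111101
------------
  1011010110
Decimal: 491 ^ 829 = 726



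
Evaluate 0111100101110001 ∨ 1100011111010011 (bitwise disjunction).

OR: 1 when either bit is 1
  0111100101110001
| 1100011111010011
------------------
  1111111111110011
Decimal: 31089 | 51155 = 65523



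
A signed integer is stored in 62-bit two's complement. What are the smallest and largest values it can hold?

For 62-bit two's complement:
Minimum: -2^61 = -2305843009213693952
Maximum: 2^61 - 1 = 2305843009213693951



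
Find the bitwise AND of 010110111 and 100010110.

AND: 1 only when both bits are 1
  010110111
& 100010110
-----------
  000010110
Decimal: 183 & 278 = 22



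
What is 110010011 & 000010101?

AND: 1 only when both bits are 1
  110010011
& 000010101
-----------
  000010001
Decimal: 403 & 21 = 17



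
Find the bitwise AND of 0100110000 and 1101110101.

AND: 1 only when both bits are 1
  0100110000
& 1101110101
------------
  0100110000
Decimal: 304 & 885 = 304



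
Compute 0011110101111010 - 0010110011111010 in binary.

Method 1 - Direct subtraction (column by column from the right: bit − bit − borrow-in; if negative, add 2 and borrow 1 from the next column):
borrow: 0000000100000000
        0011110101111010
-       0010110011111010
------------------------
        0001000010000000

Method 2 - Add two's complement:
Two's complement of 0010110011111010: invert → 1101001100000101, add 1 → 1101001100000110
  0011110101111010
+ 1101001100000110
------------------
 10001000010000000  (end carry out of the top bit = 1)
Discarding the end carry: 0001000010000000
Decimal check:
  0011110101111010 = 8192 + 4096 + 2048 + 1024 + 256 + 64 + 32 + 16 + 8 + 2 = 15738
  0010110011111010 = 8192 + 2048 + 1024 + 128 + 64 + 32 + 16 + 8 + 2 = 11514
  15738 - 11514 = 4224, and 0001000010000000 = 4096 + 128 = 4224 ✓



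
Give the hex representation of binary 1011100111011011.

Group into 4-bit nibbles from right:
  1011 = B
  1001 = 9
  1101 = D
  1011 = B
Result: B9DB



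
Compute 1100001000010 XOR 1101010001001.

XOR: 1 when bits differ
  1100001000010
^ 1101010001001
---------------
  0001011001011
Decimal: 6210 ^ 6793 = 715



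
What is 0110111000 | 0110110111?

OR: 1 when either bit is 1
  0110111000
| 0110110111
------------
  0110111111
Decimal: 440 | 439 = 447



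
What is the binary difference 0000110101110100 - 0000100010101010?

Method 1 - Direct subtraction (column by column from the right: bit − bit − borrow-in; if negative, add 2 and borrow 1 from the next column):
borrow: 0000000100010100
        0000110101110100
-       0000100010101010
------------------------
        0000010011001010

Method 2 - Add two's complement:
Two's complement of 0000100010101010: invert → 1111011101010101, add 1 → 1111011101010110
  0000110101110100
+ 1111011101010110
------------------
 10000010011001010  (end carry out of the top bit = 1)
Discarding the end carry: 0000010011001010
Decimal check:
  0000110101110100 = 2048 + 1024 + 256 + 64 + 32 + 16 + 4 = 3444
  0000100010101010 = 2048 + 128 + 32 + 8 + 2 = 2218
  3444 - 2218 = 1226, and 0000010011001010 = 1024 + 128 + 64 + 8 + 2 = 1226 ✓



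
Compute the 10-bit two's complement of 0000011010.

Original: 0000011010
Step 1 - Invert all bits: 1111100101
Step 2 - Add 1: 1111100110
Verification: 0000011010 + 1111100110 = 10000000000; discarding the end carry (carry out of the top bit) leaves the 10-bit value 0000000000, as required for x + (-x)



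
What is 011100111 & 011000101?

AND: 1 only when both bits are 1
  011100111
& 011000101
-----------
  011000101
Decimal: 231 & 197 = 197



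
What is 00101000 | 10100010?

OR: 1 when either bit is 1
  00101000
| 10100010
----------
  10101010
Decimal: 40 | 162 = 170



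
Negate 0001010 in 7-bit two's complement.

Original: 0001010
Step 1 - Invert all bits: 1110101
Step 2 - Add 1: 1110110
Verification: 0001010 + 1110110 = 10000000; discarding the end carry (carry out of the top bit) leaves the 7-bit value 0000000, as required for x + (-x)



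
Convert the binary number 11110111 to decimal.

Sum of powers of 2 for each 1-bit:
2^0 + 2^1 + 2^2 + 2^4 + 2^5 + 2^6 + 2^7
= 1 + 2 + 4 + 16 + 32 + 64 + 128
= 247



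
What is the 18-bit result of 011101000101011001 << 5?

Original: 011101000101011001 (decimal 119129)
Shift left by 5 positions
Append 5 zeros on the right and drop the 5 high bits that overflow the 18-bit width
Result: 100010101100100000 (decimal 142112)
Equivalent: 119129 << 5 = 119129 × 2^5 = 3812128, truncated to 18 bits = 142112



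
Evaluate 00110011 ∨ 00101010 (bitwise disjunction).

OR: 1 when either bit is 1
  00110011
| 00101010
----------
  00111011
Decimal: 51 | 42 = 59



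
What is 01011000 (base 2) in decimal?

Sum of powers of 2 for each 1-bit:
2^3 + 2^4 + 2^6
= 8 + 16 + 64
= 88



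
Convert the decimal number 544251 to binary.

Using repeated division by 2:
544251 ÷ 2 = 272125 remainder 1
272125 ÷ 2 = 136062 remainder 1
136062 ÷ 2 = 68031 remainder 0
68031 ÷ 2 = 34015 remainder 1
34015 ÷ 2 = 17007 remainder 1
17007 ÷ 2 = 8503 remainder 1
8503 ÷ 2 = 4251 remainder 1
4251 ÷ 2 = 2125 remainder 1
2125 ÷ 2 = 1062 remainder 1
1062 ÷ 2 = 531 remainder 0
531 ÷ 2 = 265 remainder 1
265 ÷ 2 = 132 remainder 1
132 ÷ 2 = 66 remainder 0
66 ÷ 2 = 33 remainder 0
33 ÷ 2 = 16 remainder 1
16 ÷ 2 = 8 remainder 0
8 ÷ 2 = 4 remainder 0
4 ÷ 2 = 2 remainder 0
2 ÷ 2 = 1 remainder 0
1 ÷ 2 = 0 remainder 1
Reading remainders bottom to top: 10000100110111111011



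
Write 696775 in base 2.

Using repeated division by 2:
696775 ÷ 2 = 348387 remainder 1
348387 ÷ 2 = 174193 remainder 1
174193 ÷ 2 = 87096 remainder 1
87096 ÷ 2 = 43548 remainder 0
43548 ÷ 2 = 21774 remainder 0
21774 ÷ 2 = 10887 remainder 0
10887 ÷ 2 = 5443 remainder 1
5443 ÷ 2 = 2721 remainder 1
2721 ÷ 2 = 1360 remainder 1
1360 ÷ 2 = 680 remainder 0
680 ÷ 2 = 340 remainder 0
340 ÷ 2 = 170 remainder 0
170 ÷ 2 = 85 remainder 0
85 ÷ 2 = 42 remainder 1
42 ÷ 2 = 21 remainder 0
21 ÷ 2 = 10 remainder 1
10 ÷ 2 = 5 remainder 0
5 ÷ 2 = 2 remainder 1
2 ÷ 2 = 1 remainder 0
1 ÷ 2 = 0 remainder 1
Reading remainders bottom to top: 10101010000111000111



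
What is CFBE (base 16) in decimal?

Expand by place value (powers of 16):
Digit values: C = 12, F = 15, B = 11, E = 14
CFBE = 12 × 16^3 + 15 × 16^2 + 11 × 16^1 + 14 × 16^0
= 12 × 4096 + 15 × 256 + 11 × 16 + 14 × 1
= 49152 + 3840 + 176 + 14
= 53182



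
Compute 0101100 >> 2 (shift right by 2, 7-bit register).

Original: 0101100 (decimal 44)
Shift right by 2 positions
Drop the 2 low bits; fill with zeros on the left
Result: 0001011 (decimal 11)
Equivalent: 44 >> 2 = 44 ÷ 2^2 = 11



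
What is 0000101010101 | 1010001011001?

OR: 1 when either bit is 1
  0000101010101
| 1010001011001
---------------
  1010101011101
Decimal: 341 | 5209 = 5469



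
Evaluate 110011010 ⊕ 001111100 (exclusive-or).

XOR: 1 when bits differ
  110011010
^ 001111100
-----------
  111100110
Decimal: 410 ^ 124 = 486



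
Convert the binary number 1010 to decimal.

Sum of powers of 2 for each 1-bit:
2^1 + 2^3
= 2 + 8
= 10



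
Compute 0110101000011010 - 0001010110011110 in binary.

Method 1 - Direct subtraction (column by column from the right: bit − bit − borrow-in; if negative, add 2 and borrow 1 from the next column):
borrow: 0010101111111000
        0110101000011010
-       0001010110011110
------------------------
        0101010001111100

Method 2 - Add two's complement:
Two's complement of 0001010110011110: invert → 1110101001100001, add 1 → 1110101001100010
  0110101000011010
+ 1110101001100010
------------------
 10101010001111100  (end carry out of the top bit = 1)
Discarding the end carry: 0101010001111100
Decimal check:
  0110101000011010 = 16384 + 8192 + 2048 + 512 + 16 + 8 + 2 = 27162
  0001010110011110 = 4096 + 1024 + 256 + 128 + 16 + 8 + 4 + 2 = 5534
  27162 - 5534 = 21628, and 0101010001111100 = 16384 + 4096 + 1024 + 64 + 32 + 16 + 8 + 4 = 21628 ✓



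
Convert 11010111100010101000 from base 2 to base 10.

Sum of powers of 2 for each 1-bit:
2^3 + 2^5 + 2^7 + 2^11 + 2^12 + 2^13 + 2^14 + 2^16 + 2^18 + 2^19
= 8 + 32 + 128 + 2048 + 4096 + 8192 + 16384 + 65536 + 262144 + 524288
= 882856



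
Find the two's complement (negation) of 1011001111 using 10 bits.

Original (sign bit 1, negative): 1011001111
Step 1 - Invert all bits: 0100110000
Step 2 - Add 1: 0100110001
Verification: 1011001111 + 0100110001 = 10000000000; discarding the end carry (carry out of the top bit) leaves the 10-bit value 0000000000, as required for x + (-x)



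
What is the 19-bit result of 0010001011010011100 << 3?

Original: 0010001011010011100 (decimal 71324)
Shift left by 3 positions
Append 3 zeros on the right and drop the 3 high bits that overflow the 19-bit width
Result: 0001011010011100000 (decimal 46304)
Equivalent: 71324 << 3 = 71324 × 2^3 = 570592, truncated to 19 bits = 46304



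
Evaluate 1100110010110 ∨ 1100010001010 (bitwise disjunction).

OR: 1 when either bit is 1
  1100110010110
| 1100010001010
---------------
  1100110011110
Decimal: 6550 | 6282 = 6558



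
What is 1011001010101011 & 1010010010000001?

AND: 1 only when both bits are 1
  1011001010101011
& 1010010010000001
------------------
  1010000010000001
Decimal: 45739 & 42113 = 41089



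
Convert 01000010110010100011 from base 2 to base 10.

Sum of powers of 2 for each 1-bit:
2^0 + 2^1 + 2^5 + 2^7 + 2^10 + 2^11 + 2^13 + 2^18
= 1 + 2 + 32 + 128 + 1024 + 2048 + 8192 + 262144
= 273571



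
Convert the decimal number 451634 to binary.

Using repeated division by 2:
451634 ÷ 2 = 225817 remainder 0
225817 ÷ 2 = 112908 remainder 1
112908 ÷ 2 = 56454 remainder 0
56454 ÷ 2 = 28227 remainder 0
28227 ÷ 2 = 14113 remainder 1
14113 ÷ 2 = 7056 remainder 1
7056 ÷ 2 = 3528 remainder 0
3528 ÷ 2 = 1764 remainder 0
1764 ÷ 2 = 882 remainder 0
882 ÷ 2 = 441 remainder 0
441 ÷ 2 = 220 remainder 1
220 ÷ 2 = 110 remainder 0
110 ÷ 2 = 55 remainder 0
55 ÷ 2 = 27 remainder 1
27 ÷ 2 = 13 remainder 1
13 ÷ 2 = 6 remainder 1
6 ÷ 2 = 3 remainder 0
3 ÷ 2 = 1 remainder 1
1 ÷ 2 = 0 remainder 1
Reading remainders bottom to top: 1101110010000110010



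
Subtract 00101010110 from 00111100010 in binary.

Method 1 - Direct subtraction (column by column from the right: bit − bit − borrow-in; if negative, add 2 and borrow 1 from the next column):
borrow: 00000111000
        00111100010
-       00101010110
-------------------
        00010001100

Method 2 - Add two's complement:
Two's complement of 00101010110: invert → 11010101001, add 1 → 11010101010
  00111100010
+ 11010101010
-------------
 100010001100  (end carry out of the top bit = 1)
Discarding the end carry: 00010001100
Decimal check:
  00111100010 = 256 + 128 + 64 + 32 + 2 = 482
  00101010110 = 256 + 64 + 16 + 4 + 2 = 342
  482 - 342 = 140, and 00010001100 = 128 + 8 + 4 = 140 ✓



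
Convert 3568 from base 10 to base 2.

Using repeated division by 2:
3568 ÷ 2 = 1784 remainder 0
1784 ÷ 2 = 892 remainder 0
892 ÷ 2 = 446 remainder 0
446 ÷ 2 = 223 remainder 0
223 ÷ 2 = 111 remainder 1
111 ÷ 2 = 55 remainder 1
55 ÷ 2 = 27 remainder 1
27 ÷ 2 = 13 remainder 1
13 ÷ 2 = 6 remainder 1
6 ÷ 2 = 3 remainder 0
3 ÷ 2 = 1 remainder 1
1 ÷ 2 = 0 remainder 1
Reading remainders bottom to top: 110111110000



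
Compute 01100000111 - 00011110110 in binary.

Method 1 - Direct subtraction (column by column from the right: bit − bit − borrow-in; if negative, add 2 and borrow 1 from the next column):
borrow: 00111100000
        01100000111
-       00011110110
-------------------
        01000010001

Method 2 - Add two's complement:
Two's complement of 00011110110: invert → 11100001001, add 1 → 11100001010
  01100000111
+ 11100001010
-------------
 101000010001  (end carry out of the top bit = 1)
Discarding the end carry: 01000010001
Decimal check:
  01100000111 = 512 + 256 + 4 + 2 + 1 = 775
  00011110110 = 128 + 64 + 32 + 16 + 4 + 2 = 246
  775 - 246 = 529, and 01000010001 = 512 + 16 + 1 = 529 ✓



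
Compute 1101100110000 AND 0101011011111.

AND: 1 only when both bits are 1
  1101100110000
& 0101011011111
---------------
  0101000010000
Decimal: 6960 & 2783 = 2576



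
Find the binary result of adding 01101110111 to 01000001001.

Add column by column from the right: bit + bit + carry-in; write the sum mod 2, carry 1 when the sum is 2 or 3.
carry:  10011111110
        01101110111
+       01000001001
-------------------
       010110000000
(the carry out of the leftmost column, 0, becomes the leading bit)
Decimal check:
  01101110111 = 512 + 256 + 64 + 32 + 16 + 4 + 2 + 1 = 887
  01000001001 = 512 + 8 + 1 = 521
  887 + 521 = 1408, and 010110000000 = 1024 + 256 + 128 = 1408 ✓



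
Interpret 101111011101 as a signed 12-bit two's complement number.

Binary: 101111011101
Sign bit: 1 (negative)
Invert: 010000100010
Add 1:  010000100011
Magnitude: 010000100011 = 1024 + 32 + 2 + 1 = 1059
Value: -1059



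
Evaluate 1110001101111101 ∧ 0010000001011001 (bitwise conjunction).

AND: 1 only when both bits are 1
  1110001101111101
& 0010000001011001
------------------
  0010000001011001
Decimal: 58237 & 8281 = 8281



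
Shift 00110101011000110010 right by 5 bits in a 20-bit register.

Original: 00110101011000110010 (decimal 218674)
Shift right by 5 positions
Drop the 5 low bits; fill with zeros on the left
Result: 00000001101010110001 (decimal 6833)
Equivalent: 218674 >> 5 = 218674 ÷ 2^5 = 6833



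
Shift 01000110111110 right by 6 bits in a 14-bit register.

Original: 01000110111110 (decimal 4542)
Shift right by 6 positions
Drop the 6 low bits; fill with zeros on the left
Result: 00000001000110 (decimal 70)
Equivalent: 4542 >> 6 = 4542 ÷ 2^6 = 70



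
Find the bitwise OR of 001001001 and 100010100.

OR: 1 when either bit is 1
  001001001
| 100010100
-----------
  101011101
Decimal: 73 | 276 = 349



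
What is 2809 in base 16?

Using repeated division by 16 (digits 10–15 are A–F):
2809 ÷ 16 = 175 remainder 9
175 ÷ 16 = 10 remainder 15 (F)
10 ÷ 16 = 0 remainder 10 (A)
Reading remainders bottom to top: AF9



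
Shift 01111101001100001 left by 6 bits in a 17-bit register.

Original: 01111101001100001 (decimal 64097)
Shift left by 6 positions
Append 6 zeros on the right and drop the 6 high bits that overflow the 17-bit width
Result: 01001100001000000 (decimal 38976)
Equivalent: 64097 << 6 = 64097 × 2^6 = 4102208, truncated to 17 bits = 38976



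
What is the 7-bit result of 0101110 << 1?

Original: 0101110 (decimal 46)
Shift left by 1 position
Append 1 zero on the right
Result: 1011100 (decimal 92)
Equivalent: 46 << 1 = 46 × 2^1 = 92



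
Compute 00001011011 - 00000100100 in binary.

Method 1 - Direct subtraction (column by column from the right: bit − bit − borrow-in; if negative, add 2 and borrow 1 from the next column):
borrow: 00001001000
        00001011011
-       00000100100
-------------------
        00000110111

Method 2 - Add two's complement:
Two's complement of 00000100100: invert → 11111011011, add 1 → 11111011100
  00001011011
+ 11111011100
-------------
 100000110111  (end carry out of the top bit = 1)
Discarding the end carry: 00000110111
Decimal check:
  00001011011 = 64 + 16 + 8 + 2 + 1 = 91
  00000100100 = 32 + 4 = 36
  91 - 36 = 55, and 00000110111 = 32 + 16 + 4 + 2 + 1 = 55 ✓



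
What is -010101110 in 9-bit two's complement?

Original: 010101110
Step 1 - Invert all bits: 101010001
Step 2 - Add 1: 101010010
Verification: 010101110 + 101010010 = 1000000000; discarding the end carry (carry out of the top bit) leaves the 9-bit value 000000000, as required for x + (-x)



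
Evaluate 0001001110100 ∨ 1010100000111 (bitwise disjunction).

OR: 1 when either bit is 1
  0001001110100
| 1010100000111
---------------
  1011101110111
Decimal: 628 | 5383 = 6007



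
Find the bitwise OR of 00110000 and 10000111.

OR: 1 when either bit is 1
  00110000
| 10000111
----------
  10110111
Decimal: 48 | 135 = 183



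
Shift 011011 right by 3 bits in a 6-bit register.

Original: 011011 (decimal 27)
Shift right by 3 positions
Drop the 3 low bits; fill with zeros on the left
Result: 000011 (decimal 3)
Equivalent: 27 >> 3 = 27 ÷ 2^3 = 3



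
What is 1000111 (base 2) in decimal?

Sum of powers of 2 for each 1-bit:
2^0 + 2^1 + 2^2 + 2^6
= 1 + 2 + 4 + 64
= 71



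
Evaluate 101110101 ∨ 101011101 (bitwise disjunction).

OR: 1 when either bit is 1
  101110101
| 101011101
-----------
  101111101
Decimal: 373 | 349 = 381



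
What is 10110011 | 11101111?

OR: 1 when either bit is 1
  10110011
| 11101111
----------
  11111111
Decimal: 179 | 239 = 255



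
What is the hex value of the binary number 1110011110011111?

Group into 4-bit nibbles from right:
  1110 = E
  0111 = 7
  1001 = 9
  1111 = F
Result: E79F



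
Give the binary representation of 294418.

Using repeated division by 2:
294418 ÷ 2 = 147209 remainder 0
147209 ÷ 2 = 73604 remainder 1
73604 ÷ 2 = 36802 remainder 0
36802 ÷ 2 = 18401 remainder 0
18401 ÷ 2 = 9200 remainder 1
9200 ÷ 2 = 4600 remainder 0
4600 ÷ 2 = 2300 remainder 0
2300 ÷ 2 = 1150 remainder 0
1150 ÷ 2 = 575 remainder 0
575 ÷ 2 = 287 remainder 1
287 ÷ 2 = 143 remainder 1
143 ÷ 2 = 71 remainder 1
71 ÷ 2 = 35 remainder 1
35 ÷ 2 = 17 remainder 1
17 ÷ 2 = 8 remainder 1
8 ÷ 2 = 4 remainder 0
4 ÷ 2 = 2 remainder 0
2 ÷ 2 = 1 remainder 0
1 ÷ 2 = 0 remainder 1
Reading remainders bottom to top: 1000111111000010010



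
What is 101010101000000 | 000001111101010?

OR: 1 when either bit is 1
  101010101000000
| 000001111101010
-----------------
  101011111101010
Decimal: 21824 | 1002 = 22506



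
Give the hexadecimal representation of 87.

Using repeated division by 16 (digits 10–15 are A–F):
87 ÷ 16 = 5 remainder 7
5 ÷ 16 = 0 remainder 5
Reading remainders bottom to top: 57



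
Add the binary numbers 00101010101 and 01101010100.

Add column by column from the right: bit + bit + carry-in; write the sum mod 2, carry 1 when the sum is 2 or 3.
carry:  11010101000
        00101010101
+       01101010100
-------------------
       010010101001
(the carry out of the leftmost column, 0, becomes the leading bit)
Decimal check:
  00101010101 = 256 + 64 + 16 + 4 + 1 = 341
  01101010100 = 512 + 256 + 64 + 16 + 4 = 852
  341 + 852 = 1193, and 010010101001 = 1024 + 128 + 32 + 8 + 1 = 1193 ✓



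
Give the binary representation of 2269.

Using repeated division by 2:
2269 ÷ 2 = 1134 remainder 1
1134 ÷ 2 = 567 remainder 0
567 ÷ 2 = 283 remainder 1
283 ÷ 2 = 141 remainder 1
141 ÷ 2 = 70 remainder 1
70 ÷ 2 = 35 remainder 0
35 ÷ 2 = 17 remainder 1
17 ÷ 2 = 8 remainder 1
8 ÷ 2 = 4 remainder 0
4 ÷ 2 = 2 remainder 0
2 ÷ 2 = 1 remainder 0
1 ÷ 2 = 0 remainder 1
Reading remainders bottom to top: 100011011101



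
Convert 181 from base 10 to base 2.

Using repeated division by 2:
181 ÷ 2 = 90 remainder 1
90 ÷ 2 = 45 remainder 0
45 ÷ 2 = 22 remainder 1
22 ÷ 2 = 11 remainder 0
11 ÷ 2 = 5 remainder 1
5 ÷ 2 = 2 remainder 1
2 ÷ 2 = 1 remainder 0
1 ÷ 2 = 0 remainder 1
Reading remainders bottom to top: 10110101



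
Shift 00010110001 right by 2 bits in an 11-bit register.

Original: 00010110001 (decimal 177)
Shift right by 2 positions
Drop the 2 low bits; fill with zeros on the left
Result: 00000101100 (decimal 44)
Equivalent: 177 >> 2 = 177 ÷ 2^2 = 44



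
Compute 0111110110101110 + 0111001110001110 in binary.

Add column by column from the right: bit + bit + carry-in; write the sum mod 2, carry 1 when the sum is 2 or 3.
carry:  1111111100011100
        0111110110101110
+       0111001110001110
------------------------
       01111000100111100
(the carry out of the leftmost column, 0, becomes the leading bit)
Decimal check:
  0111110110101110 = 16384 + 8192 + 4096 + 2048 + 1024 + 256 + 128 + 32 + 8 + 4 + 2 = 32174
  0111001110001110 = 16384 + 8192 + 4096 + 512 + 256 + 128 + 8 + 4 + 2 = 29582
  32174 + 29582 = 61756, and 01111000100111100 = 32768 + 16384 + 8192 + 4096 + 256 + 32 + 16 + 8 + 4 = 61756 ✓



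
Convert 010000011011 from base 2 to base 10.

Sum of powers of 2 for each 1-bit:
2^0 + 2^1 + 2^3 + 2^4 + 2^10
= 1 + 2 + 8 + 16 + 1024
= 1051



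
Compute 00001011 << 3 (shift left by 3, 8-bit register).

Original: 00001011 (decimal 11)
Shift left by 3 positions
Append 3 zeros on the right
Result: 01011000 (decimal 88)
Equivalent: 11 << 3 = 11 × 2^3 = 88



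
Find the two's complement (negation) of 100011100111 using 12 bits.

Original (sign bit 1, negative): 100011100111
Step 1 - Invert all bits: 011100011000
Step 2 - Add 1: 011100011001
Verification: 100011100111 + 011100011001 = 1000000000000; discarding the end carry (carry out of the top bit) leaves the 12-bit value 000000000000, as required for x + (-x)



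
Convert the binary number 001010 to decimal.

Sum of powers of 2 for each 1-bit:
2^1 + 2^3
= 2 + 8
= 10



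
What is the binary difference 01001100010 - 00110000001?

Method 1 - Direct subtraction (column by column from the right: bit − bit − borrow-in; if negative, add 2 and borrow 1 from the next column):
borrow: 01100000010
        01001100010
-       00110000001
-------------------
        00011100001

Method 2 - Add two's complement:
Two's complement of 00110000001: invert → 11001111110, add 1 → 11001111111
  01001100010
+ 11001111111
-------------
 100011100001  (end carry out of the top bit = 1)
Discarding the end carry: 00011100001
Decimal check:
  01001100010 = 512 + 64 + 32 + 2 = 610
  00110000001 = 256 + 128 + 1 = 385
  610 - 385 = 225, and 00011100001 = 128 + 64 + 32 + 1 = 225 ✓



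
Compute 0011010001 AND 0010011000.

AND: 1 only when both bits are 1
  0011010001
& 0010011000
------------
  0010010000
Decimal: 209 & 152 = 144



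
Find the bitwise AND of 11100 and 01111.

AND: 1 only when both bits are 1
  11100
& 01111
-------
  01100
Decimal: 28 & 15 = 12



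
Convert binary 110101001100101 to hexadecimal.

Group into 4-bit nibbles from right:
  0110 = 6
  1010 = A
  0110 = 6
  0101 = 5
Result: 6A65



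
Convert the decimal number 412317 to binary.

Using repeated division by 2:
412317 ÷ 2 = 206158 remainder 1
206158 ÷ 2 = 103079 remainder 0
103079 ÷ 2 = 51539 remainder 1
51539 ÷ 2 = 25769 remainder 1
25769 ÷ 2 = 12884 remainder 1
12884 ÷ 2 = 6442 remainder 0
6442 ÷ 2 = 3221 remainder 0
3221 ÷ 2 = 1610 remainder 1
1610 ÷ 2 = 805 remainder 0
805 ÷ 2 = 402 remainder 1
402 ÷ 2 = 201 remainder 0
201 ÷ 2 = 100 remainder 1
100 ÷ 2 = 50 remainder 0
50 ÷ 2 = 25 remainder 0
25 ÷ 2 = 12 remainder 1
12 ÷ 2 = 6 remainder 0
6 ÷ 2 = 3 remainder 0
3 ÷ 2 = 1 remainder 1
1 ÷ 2 = 0 remainder 1
Reading remainders bottom to top: 1100100101010011101

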